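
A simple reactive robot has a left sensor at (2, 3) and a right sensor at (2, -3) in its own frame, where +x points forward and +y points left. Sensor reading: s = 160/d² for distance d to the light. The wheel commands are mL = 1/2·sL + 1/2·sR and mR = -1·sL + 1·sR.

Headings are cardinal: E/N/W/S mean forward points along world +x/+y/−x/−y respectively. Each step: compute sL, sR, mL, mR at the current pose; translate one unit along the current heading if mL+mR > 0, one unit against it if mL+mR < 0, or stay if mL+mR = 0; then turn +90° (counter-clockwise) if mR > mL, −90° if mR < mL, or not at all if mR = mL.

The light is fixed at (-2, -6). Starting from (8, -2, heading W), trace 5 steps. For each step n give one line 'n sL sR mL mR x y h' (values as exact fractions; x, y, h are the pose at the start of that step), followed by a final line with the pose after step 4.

n=0: pose=(8,-2,W); sL=32/13, sR=160/113; mL=2848/1469, mR=-1536/1469; mL+mR=1312/1469 → advance +1; mR−mL=-4384/1469 → turn -1·90°
n=1: pose=(7,-2,N); sL=20/9, sR=8/9; mL=14/9, mR=-4/3; mL+mR=2/9 → advance +1; mR−mL=-26/9 → turn -1·90°
n=2: pose=(7,-1,E); sL=32/37, sR=32/25; mL=992/925, mR=384/925; mL+mR=1376/925 → advance +1; mR−mL=-608/925 → turn -1·90°
n=3: pose=(8,-1,S); sL=80/89, sR=80/29; mL=4720/2581, mR=4800/2581; mL+mR=9520/2581 → advance +1; mR−mL=80/2581 → turn +1·90°
n=4: pose=(8,-2,E); sL=160/193, sR=32/29; mL=5408/5597, mR=1536/5597; mL+mR=6944/5597 → advance +1; mR−mL=-3872/5597 → turn -1·90°

0 32/13 160/113 2848/1469 -1536/1469 8 -2 W
1 20/9 8/9 14/9 -4/3 7 -2 N
2 32/37 32/25 992/925 384/925 7 -1 E
3 80/89 80/29 4720/2581 4800/2581 8 -1 S
4 160/193 32/29 5408/5597 1536/5597 8 -2 E
final 9 -2 S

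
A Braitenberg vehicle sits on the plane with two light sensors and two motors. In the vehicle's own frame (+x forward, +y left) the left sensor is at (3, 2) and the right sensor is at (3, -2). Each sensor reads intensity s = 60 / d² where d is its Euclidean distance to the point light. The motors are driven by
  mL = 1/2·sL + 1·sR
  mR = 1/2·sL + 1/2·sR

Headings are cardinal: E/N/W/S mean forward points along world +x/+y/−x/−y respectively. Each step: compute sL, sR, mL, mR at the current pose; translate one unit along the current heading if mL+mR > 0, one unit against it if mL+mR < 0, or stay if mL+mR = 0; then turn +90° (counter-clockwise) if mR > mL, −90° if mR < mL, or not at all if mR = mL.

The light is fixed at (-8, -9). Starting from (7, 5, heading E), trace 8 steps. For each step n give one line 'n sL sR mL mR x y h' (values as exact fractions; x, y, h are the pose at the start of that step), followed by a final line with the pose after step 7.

0 3/29 5/39 407/2262 131/1131 7 5 E
1 12/89 60/317 7242/28213 4572/28213 8 5 S
2 6/29 30/197 1461/5713 1026/5713 8 4 W
3 12/85 12/109 1674/9265 1164/9265 7 4 N
4 3/29 5/39 407/2262 131/1131 7 5 E
5 12/89 60/317 7242/28213 4572/28213 8 5 S
6 6/29 30/197 1461/5713 1026/5713 8 4 W
7 12/85 12/109 1674/9265 1164/9265 7 4 N
final 7 5 E

n=0: pose=(7,5,E); sL=3/29, sR=5/39; mL=407/2262, mR=131/1131; mL+mR=223/754 → advance +1; mR−mL=-5/78 → turn -1·90°
n=1: pose=(8,5,S); sL=12/89, sR=60/317; mL=7242/28213, mR=4572/28213; mL+mR=11814/28213 → advance +1; mR−mL=-30/317 → turn -1·90°
n=2: pose=(8,4,W); sL=6/29, sR=30/197; mL=1461/5713, mR=1026/5713; mL+mR=2487/5713 → advance +1; mR−mL=-15/197 → turn -1·90°
n=3: pose=(7,4,N); sL=12/85, sR=12/109; mL=1674/9265, mR=1164/9265; mL+mR=2838/9265 → advance +1; mR−mL=-6/109 → turn -1·90°
n=4: pose=(7,5,E); sL=3/29, sR=5/39; mL=407/2262, mR=131/1131; mL+mR=223/754 → advance +1; mR−mL=-5/78 → turn -1·90°
n=5: pose=(8,5,S); sL=12/89, sR=60/317; mL=7242/28213, mR=4572/28213; mL+mR=11814/28213 → advance +1; mR−mL=-30/317 → turn -1·90°
n=6: pose=(8,4,W); sL=6/29, sR=30/197; mL=1461/5713, mR=1026/5713; mL+mR=2487/5713 → advance +1; mR−mL=-15/197 → turn -1·90°
n=7: pose=(7,4,N); sL=12/85, sR=12/109; mL=1674/9265, mR=1164/9265; mL+mR=2838/9265 → advance +1; mR−mL=-6/109 → turn -1·90°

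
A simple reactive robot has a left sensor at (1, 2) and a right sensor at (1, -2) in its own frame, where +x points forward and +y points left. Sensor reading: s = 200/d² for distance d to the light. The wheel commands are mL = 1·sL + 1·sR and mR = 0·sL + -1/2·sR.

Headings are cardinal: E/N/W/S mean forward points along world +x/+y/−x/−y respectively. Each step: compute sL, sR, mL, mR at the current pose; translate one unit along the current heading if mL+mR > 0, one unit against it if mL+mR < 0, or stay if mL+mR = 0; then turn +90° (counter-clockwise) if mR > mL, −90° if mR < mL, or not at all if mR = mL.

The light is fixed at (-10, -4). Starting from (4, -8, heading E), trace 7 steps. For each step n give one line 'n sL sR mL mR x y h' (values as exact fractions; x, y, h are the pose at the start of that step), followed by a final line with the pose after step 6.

0 200/229 200/261 98000/59769 -100/261 4 -8 E
1 100/157 100/97 25400/15229 -50/97 5 -8 S
2 40/49 40/41 3600/2009 -20/41 5 -9 W
3 5/4 25/34 135/68 -25/68 4 -9 N
4 200/229 200/261 98000/59769 -100/261 4 -8 E
5 100/157 100/97 25400/15229 -50/97 5 -8 S
6 40/49 40/41 3600/2009 -20/41 5 -9 W
final 4 -9 N

n=0: pose=(4,-8,E); sL=200/229, sR=200/261; mL=98000/59769, mR=-100/261; mL+mR=75100/59769 → advance +1; mR−mL=-40300/19923 → turn -1·90°
n=1: pose=(5,-8,S); sL=100/157, sR=100/97; mL=25400/15229, mR=-50/97; mL+mR=17550/15229 → advance +1; mR−mL=-33250/15229 → turn -1·90°
n=2: pose=(5,-9,W); sL=40/49, sR=40/41; mL=3600/2009, mR=-20/41; mL+mR=2620/2009 → advance +1; mR−mL=-4580/2009 → turn -1·90°
n=3: pose=(4,-9,N); sL=5/4, sR=25/34; mL=135/68, mR=-25/68; mL+mR=55/34 → advance +1; mR−mL=-40/17 → turn -1·90°
n=4: pose=(4,-8,E); sL=200/229, sR=200/261; mL=98000/59769, mR=-100/261; mL+mR=75100/59769 → advance +1; mR−mL=-40300/19923 → turn -1·90°
n=5: pose=(5,-8,S); sL=100/157, sR=100/97; mL=25400/15229, mR=-50/97; mL+mR=17550/15229 → advance +1; mR−mL=-33250/15229 → turn -1·90°
n=6: pose=(5,-9,W); sL=40/49, sR=40/41; mL=3600/2009, mR=-20/41; mL+mR=2620/2009 → advance +1; mR−mL=-4580/2009 → turn -1·90°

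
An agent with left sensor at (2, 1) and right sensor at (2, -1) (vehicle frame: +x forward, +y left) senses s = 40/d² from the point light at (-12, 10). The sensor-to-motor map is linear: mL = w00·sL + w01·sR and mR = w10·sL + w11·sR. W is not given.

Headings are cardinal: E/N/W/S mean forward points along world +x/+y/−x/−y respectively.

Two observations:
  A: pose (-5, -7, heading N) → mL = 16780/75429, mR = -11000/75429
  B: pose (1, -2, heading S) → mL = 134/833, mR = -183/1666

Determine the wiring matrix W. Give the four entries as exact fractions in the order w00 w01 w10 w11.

obs A: pose=(-5,-7,N) → sL=40/261, sR=40/289, mL=16780/75429, mR=-11000/75429
obs B: pose=(1,-2,S) → sL=5/49, sR=2/17, mL=134/833, mR=-183/1666
sensor matrix S = [[40/261, 40/289], [5/49, 2/17]]; det S = 14440/3696021
solve [mL_A; mL_B] = S·[w00; w01] and [mR_A; mR_B] = S·[w10; w11]:
  w00 = 1, w01 = 1/2, w10 = -1/2, w11 = -1/2

1 1/2 -1/2 -1/2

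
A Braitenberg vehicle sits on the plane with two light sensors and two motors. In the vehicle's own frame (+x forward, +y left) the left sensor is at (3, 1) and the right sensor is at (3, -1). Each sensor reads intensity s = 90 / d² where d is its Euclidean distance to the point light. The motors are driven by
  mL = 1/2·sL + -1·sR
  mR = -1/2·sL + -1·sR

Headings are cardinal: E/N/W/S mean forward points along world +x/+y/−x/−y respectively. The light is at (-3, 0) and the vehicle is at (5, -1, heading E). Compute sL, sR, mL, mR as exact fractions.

left sensor world pos  = (8, 0); dL² = 121
right sensor world pos = (8, -2); dR² = 125
sL = 90/121 = 90/121
sR = 90/125 = 18/25
mL = 1/2·sL + -1·sR = -1053/3025
mR = -1/2·sL + -1·sR = -3303/3025

90/121 18/25 -1053/3025 -3303/3025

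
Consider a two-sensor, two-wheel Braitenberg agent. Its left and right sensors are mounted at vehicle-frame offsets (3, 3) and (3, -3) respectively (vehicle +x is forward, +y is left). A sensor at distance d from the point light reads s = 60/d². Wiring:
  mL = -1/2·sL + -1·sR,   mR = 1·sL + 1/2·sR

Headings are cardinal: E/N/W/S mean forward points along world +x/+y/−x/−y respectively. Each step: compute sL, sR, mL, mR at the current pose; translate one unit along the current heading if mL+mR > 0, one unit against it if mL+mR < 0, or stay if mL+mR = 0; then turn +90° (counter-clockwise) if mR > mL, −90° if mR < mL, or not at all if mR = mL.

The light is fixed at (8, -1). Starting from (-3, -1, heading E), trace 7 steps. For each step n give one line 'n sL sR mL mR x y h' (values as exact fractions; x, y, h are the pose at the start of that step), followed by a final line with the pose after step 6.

0 60/73 60/73 -90/73 90/73 -3 -1 E
1 12/41 60/73 -2898/2993 2106/2993 -3 -1 N
2 15/53 3/10 -117/265 459/1060 -3 -2 W
3 12/13 12/37 -378/481 522/481 -2 -2 S
4 6/5 30/37 -261/185 297/185 -2 -3 E
5 12/29 60/37 -1962/1073 1314/1073 -1 -3 N
6 1/3 5/12 -7/12 13/24 -1 -4 W
final 0 -4 S

n=0: pose=(-3,-1,E); sL=60/73, sR=60/73; mL=-90/73, mR=90/73; mL+mR=0 → advance +0; mR−mL=180/73 → turn +1·90°
n=1: pose=(-3,-1,N); sL=12/41, sR=60/73; mL=-2898/2993, mR=2106/2993; mL+mR=-792/2993 → advance -1; mR−mL=5004/2993 → turn +1·90°
n=2: pose=(-3,-2,W); sL=15/53, sR=3/10; mL=-117/265, mR=459/1060; mL+mR=-9/1060 → advance -1; mR−mL=927/1060 → turn +1·90°
n=3: pose=(-2,-2,S); sL=12/13, sR=12/37; mL=-378/481, mR=522/481; mL+mR=144/481 → advance +1; mR−mL=900/481 → turn +1·90°
n=4: pose=(-2,-3,E); sL=6/5, sR=30/37; mL=-261/185, mR=297/185; mL+mR=36/185 → advance +1; mR−mL=558/185 → turn +1·90°
n=5: pose=(-1,-3,N); sL=12/29, sR=60/37; mL=-1962/1073, mR=1314/1073; mL+mR=-648/1073 → advance -1; mR−mL=3276/1073 → turn +1·90°
n=6: pose=(-1,-4,W); sL=1/3, sR=5/12; mL=-7/12, mR=13/24; mL+mR=-1/24 → advance -1; mR−mL=9/8 → turn +1·90°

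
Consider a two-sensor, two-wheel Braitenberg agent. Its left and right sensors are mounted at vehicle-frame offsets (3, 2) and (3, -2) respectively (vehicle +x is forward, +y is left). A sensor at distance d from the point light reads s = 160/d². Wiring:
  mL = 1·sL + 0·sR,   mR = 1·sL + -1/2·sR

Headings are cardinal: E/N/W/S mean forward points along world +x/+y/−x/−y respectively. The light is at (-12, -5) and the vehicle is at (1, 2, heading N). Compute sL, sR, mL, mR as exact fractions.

left sensor world pos  = (-1, 5); dL² = 221
right sensor world pos = (3, 5); dR² = 325
sL = 160/221 = 160/221
sR = 160/325 = 32/65
mL = 1·sL + 0·sR = 160/221
mR = 1·sL + -1/2·sR = 528/1105

160/221 32/65 160/221 528/1105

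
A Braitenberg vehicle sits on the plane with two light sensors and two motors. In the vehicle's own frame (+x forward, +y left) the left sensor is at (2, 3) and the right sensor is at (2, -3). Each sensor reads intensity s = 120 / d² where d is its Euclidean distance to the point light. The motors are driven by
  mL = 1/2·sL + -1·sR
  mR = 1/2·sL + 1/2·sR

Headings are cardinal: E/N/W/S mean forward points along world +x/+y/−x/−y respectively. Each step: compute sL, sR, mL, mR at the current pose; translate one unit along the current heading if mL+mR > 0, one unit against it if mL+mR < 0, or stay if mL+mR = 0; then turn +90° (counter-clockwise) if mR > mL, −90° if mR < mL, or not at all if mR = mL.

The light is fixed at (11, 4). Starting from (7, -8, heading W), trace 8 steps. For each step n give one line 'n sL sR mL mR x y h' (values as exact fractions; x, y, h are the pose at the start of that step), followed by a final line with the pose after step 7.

n=0: pose=(7,-8,W); sL=40/87, sR=40/39; mL=-300/377, mR=280/377; mL+mR=-20/377 → advance -1; mR−mL=20/13 → turn +1·90°
n=1: pose=(8,-8,S); sL=30/49, sR=15/29; mL=-300/1421, mR=1605/2842; mL+mR=1005/2842 → advance +1; mR−mL=45/58 → turn +1·90°
n=2: pose=(8,-9,E); sL=120/101, sR=120/257; mL=3300/25957, mR=21480/25957; mL+mR=24780/25957 → advance +1; mR−mL=180/257 → turn +1·90°
n=3: pose=(9,-9,N); sL=60/73, sR=60/61; mL=-2550/4453, mR=4020/4453; mL+mR=1470/4453 → advance +1; mR−mL=90/61 → turn +1·90°
n=4: pose=(9,-8,W); sL=120/241, sR=120/97; mL=-23100/23377, mR=20280/23377; mL+mR=-2820/23377 → advance -1; mR−mL=180/97 → turn +1·90°
n=5: pose=(10,-8,S); sL=3/5, sR=30/53; mL=-141/530, mR=309/530; mL+mR=84/265 → advance +1; mR−mL=45/53 → turn +1·90°
n=6: pose=(10,-9,E); sL=120/101, sR=120/257; mL=3300/25957, mR=21480/25957; mL+mR=24780/25957 → advance +1; mR−mL=180/257 → turn +1·90°
n=7: pose=(11,-9,N); sL=12/13, sR=12/13; mL=-6/13, mR=12/13; mL+mR=6/13 → advance +1; mR−mL=18/13 → turn +1·90°

0 40/87 40/39 -300/377 280/377 7 -8 W
1 30/49 15/29 -300/1421 1605/2842 8 -8 S
2 120/101 120/257 3300/25957 21480/25957 8 -9 E
3 60/73 60/61 -2550/4453 4020/4453 9 -9 N
4 120/241 120/97 -23100/23377 20280/23377 9 -8 W
5 3/5 30/53 -141/530 309/530 10 -8 S
6 120/101 120/257 3300/25957 21480/25957 10 -9 E
7 12/13 12/13 -6/13 12/13 11 -9 N
final 11 -8 W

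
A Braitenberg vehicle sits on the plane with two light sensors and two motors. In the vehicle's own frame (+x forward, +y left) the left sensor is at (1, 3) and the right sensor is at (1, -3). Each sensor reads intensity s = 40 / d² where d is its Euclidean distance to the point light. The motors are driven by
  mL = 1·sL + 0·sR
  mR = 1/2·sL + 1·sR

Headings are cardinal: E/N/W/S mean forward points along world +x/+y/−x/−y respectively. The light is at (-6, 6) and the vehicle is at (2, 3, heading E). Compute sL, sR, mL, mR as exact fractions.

left sensor world pos  = (3, 6); dL² = 81
right sensor world pos = (3, 0); dR² = 117
sL = 40/81 = 40/81
sR = 40/117 = 40/117
mL = 1·sL + 0·sR = 40/81
mR = 1/2·sL + 1·sR = 620/1053

40/81 40/117 40/81 620/1053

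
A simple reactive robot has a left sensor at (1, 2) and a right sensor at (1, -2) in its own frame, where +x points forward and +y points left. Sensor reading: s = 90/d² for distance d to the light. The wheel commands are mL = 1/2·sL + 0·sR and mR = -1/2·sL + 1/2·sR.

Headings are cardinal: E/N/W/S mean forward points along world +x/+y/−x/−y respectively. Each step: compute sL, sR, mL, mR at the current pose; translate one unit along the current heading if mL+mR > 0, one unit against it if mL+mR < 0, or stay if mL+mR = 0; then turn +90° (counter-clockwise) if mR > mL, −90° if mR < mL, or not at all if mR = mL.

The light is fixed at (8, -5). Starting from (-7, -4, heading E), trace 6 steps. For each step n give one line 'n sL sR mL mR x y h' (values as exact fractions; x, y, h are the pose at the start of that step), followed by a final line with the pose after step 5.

n=0: pose=(-7,-4,E); sL=18/41, sR=90/197; mL=9/41, mR=72/8077; mL+mR=45/197 → advance +1; mR−mL=-1701/8077 → turn -1·90°
n=1: pose=(-6,-4,S); sL=5/8, sR=45/128; mL=5/16, mR=-35/256; mL+mR=45/256 → advance +1; mR−mL=-115/256 → turn -1·90°
n=2: pose=(-6,-5,W); sL=90/229, sR=90/229; mL=45/229, mR=0; mL+mR=45/229 → advance +1; mR−mL=-45/229 → turn -1·90°
n=3: pose=(-7,-5,N); sL=9/29, sR=9/17; mL=9/58, mR=54/493; mL+mR=9/34 → advance +1; mR−mL=-45/986 → turn -1·90°
n=4: pose=(-7,-4,E); sL=18/41, sR=90/197; mL=9/41, mR=72/8077; mL+mR=45/197 → advance +1; mR−mL=-1701/8077 → turn -1·90°
n=5: pose=(-6,-4,S); sL=5/8, sR=45/128; mL=5/16, mR=-35/256; mL+mR=45/256 → advance +1; mR−mL=-115/256 → turn -1·90°

0 18/41 90/197 9/41 72/8077 -7 -4 E
1 5/8 45/128 5/16 -35/256 -6 -4 S
2 90/229 90/229 45/229 0 -6 -5 W
3 9/29 9/17 9/58 54/493 -7 -5 N
4 18/41 90/197 9/41 72/8077 -7 -4 E
5 5/8 45/128 5/16 -35/256 -6 -4 S
final -6 -5 W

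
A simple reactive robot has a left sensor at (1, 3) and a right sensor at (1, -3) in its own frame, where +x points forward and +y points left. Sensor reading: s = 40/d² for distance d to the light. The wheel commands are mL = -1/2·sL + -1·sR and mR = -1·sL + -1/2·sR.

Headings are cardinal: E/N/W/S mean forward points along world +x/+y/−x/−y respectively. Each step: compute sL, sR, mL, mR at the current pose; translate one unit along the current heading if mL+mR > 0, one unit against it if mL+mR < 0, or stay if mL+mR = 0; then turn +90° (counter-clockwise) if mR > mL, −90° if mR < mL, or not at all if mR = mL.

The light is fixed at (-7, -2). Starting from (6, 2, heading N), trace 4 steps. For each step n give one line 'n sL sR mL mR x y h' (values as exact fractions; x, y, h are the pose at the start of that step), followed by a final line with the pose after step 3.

n=0: pose=(6,2,N); sL=8/25, sR=40/281; mL=-2124/7025, mR=-2748/7025; mL+mR=-4872/7025 → advance -1; mR−mL=-624/7025 → turn -1·90°
n=1: pose=(6,1,E); sL=5/29, sR=10/49; mL=-825/2842, mR=-390/1421; mL+mR=-1605/2842 → advance -1; mR−mL=45/2842 → turn +1·90°
n=2: pose=(5,1,N); sL=40/97, sR=40/241; mL=-8700/23377, mR=-11580/23377; mL+mR=-20280/23377 → advance -1; mR−mL=-2880/23377 → turn -1·90°
n=3: pose=(5,0,E); sL=20/97, sR=4/17; mL=-558/1649, mR=-534/1649; mL+mR=-1092/1649 → advance -1; mR−mL=24/1649 → turn +1·90°

0 8/25 40/281 -2124/7025 -2748/7025 6 2 N
1 5/29 10/49 -825/2842 -390/1421 6 1 E
2 40/97 40/241 -8700/23377 -11580/23377 5 1 N
3 20/97 4/17 -558/1649 -534/1649 5 0 E
final 4 0 N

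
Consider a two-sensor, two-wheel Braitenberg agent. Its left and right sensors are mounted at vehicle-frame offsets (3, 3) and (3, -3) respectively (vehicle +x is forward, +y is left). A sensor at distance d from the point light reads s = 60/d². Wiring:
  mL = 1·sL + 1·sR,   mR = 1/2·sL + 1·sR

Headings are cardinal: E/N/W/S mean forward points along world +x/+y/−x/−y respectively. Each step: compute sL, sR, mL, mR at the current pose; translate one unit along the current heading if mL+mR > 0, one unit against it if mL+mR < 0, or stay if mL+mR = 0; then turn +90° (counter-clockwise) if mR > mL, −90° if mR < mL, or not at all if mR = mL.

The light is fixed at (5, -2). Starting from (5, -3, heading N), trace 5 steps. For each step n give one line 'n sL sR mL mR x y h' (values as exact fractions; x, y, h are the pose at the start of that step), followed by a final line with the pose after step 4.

0 60/13 60/13 120/13 90/13 5 -3 N
1 10/3 10/3 20/3 5 5 -2 E
2 12/5 60/13 456/65 378/65 6 -2 S
3 3 15/2 21/2 9 6 -3 W
4 60/13 60/13 120/13 90/13 5 -3 N
final 5 -2 E

n=0: pose=(5,-3,N); sL=60/13, sR=60/13; mL=120/13, mR=90/13; mL+mR=210/13 → advance +1; mR−mL=-30/13 → turn -1·90°
n=1: pose=(5,-2,E); sL=10/3, sR=10/3; mL=20/3, mR=5; mL+mR=35/3 → advance +1; mR−mL=-5/3 → turn -1·90°
n=2: pose=(6,-2,S); sL=12/5, sR=60/13; mL=456/65, mR=378/65; mL+mR=834/65 → advance +1; mR−mL=-6/5 → turn -1·90°
n=3: pose=(6,-3,W); sL=3, sR=15/2; mL=21/2, mR=9; mL+mR=39/2 → advance +1; mR−mL=-3/2 → turn -1·90°
n=4: pose=(5,-3,N); sL=60/13, sR=60/13; mL=120/13, mR=90/13; mL+mR=210/13 → advance +1; mR−mL=-30/13 → turn -1·90°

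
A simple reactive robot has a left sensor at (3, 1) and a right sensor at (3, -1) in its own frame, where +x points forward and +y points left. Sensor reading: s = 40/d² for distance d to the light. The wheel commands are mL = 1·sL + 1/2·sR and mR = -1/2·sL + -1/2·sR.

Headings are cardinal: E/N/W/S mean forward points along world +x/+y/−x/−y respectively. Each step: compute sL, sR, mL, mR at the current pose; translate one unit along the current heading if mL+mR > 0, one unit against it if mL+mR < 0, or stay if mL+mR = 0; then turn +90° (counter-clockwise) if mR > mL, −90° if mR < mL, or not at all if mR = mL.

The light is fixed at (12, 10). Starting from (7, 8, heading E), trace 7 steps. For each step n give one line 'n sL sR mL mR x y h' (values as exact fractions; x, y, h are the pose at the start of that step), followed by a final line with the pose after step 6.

0 8 40/13 124/13 -72/13 7 8 E
1 20/17 4/5 134/85 -84/85 8 8 S
2 8/13 40/53 684/689 -472/689 8 7 W
3 10/9 5/2 85/36 -65/36 7 7 N
4 8 40/13 124/13 -72/13 7 8 E
5 20/17 4/5 134/85 -84/85 8 8 S
6 8/13 40/53 684/689 -472/689 8 7 W
final 7 7 N

n=0: pose=(7,8,E); sL=8, sR=40/13; mL=124/13, mR=-72/13; mL+mR=4 → advance +1; mR−mL=-196/13 → turn -1·90°
n=1: pose=(8,8,S); sL=20/17, sR=4/5; mL=134/85, mR=-84/85; mL+mR=10/17 → advance +1; mR−mL=-218/85 → turn -1·90°
n=2: pose=(8,7,W); sL=8/13, sR=40/53; mL=684/689, mR=-472/689; mL+mR=4/13 → advance +1; mR−mL=-1156/689 → turn -1·90°
n=3: pose=(7,7,N); sL=10/9, sR=5/2; mL=85/36, mR=-65/36; mL+mR=5/9 → advance +1; mR−mL=-25/6 → turn -1·90°
n=4: pose=(7,8,E); sL=8, sR=40/13; mL=124/13, mR=-72/13; mL+mR=4 → advance +1; mR−mL=-196/13 → turn -1·90°
n=5: pose=(8,8,S); sL=20/17, sR=4/5; mL=134/85, mR=-84/85; mL+mR=10/17 → advance +1; mR−mL=-218/85 → turn -1·90°
n=6: pose=(8,7,W); sL=8/13, sR=40/53; mL=684/689, mR=-472/689; mL+mR=4/13 → advance +1; mR−mL=-1156/689 → turn -1·90°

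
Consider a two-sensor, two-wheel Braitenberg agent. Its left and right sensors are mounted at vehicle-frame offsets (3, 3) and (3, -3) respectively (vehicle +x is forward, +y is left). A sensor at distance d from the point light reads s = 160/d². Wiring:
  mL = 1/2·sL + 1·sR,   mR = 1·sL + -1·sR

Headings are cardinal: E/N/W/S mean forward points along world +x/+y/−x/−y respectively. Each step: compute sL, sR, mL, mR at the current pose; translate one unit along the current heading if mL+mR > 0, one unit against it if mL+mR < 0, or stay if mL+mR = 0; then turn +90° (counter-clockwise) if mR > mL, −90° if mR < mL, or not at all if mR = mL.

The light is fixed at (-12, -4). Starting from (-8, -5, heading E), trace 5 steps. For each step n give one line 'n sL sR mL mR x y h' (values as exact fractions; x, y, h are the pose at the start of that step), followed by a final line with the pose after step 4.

n=0: pose=(-8,-5,E); sL=160/53, sR=32/13; mL=2736/689, mR=384/689; mL+mR=240/53 → advance +1; mR−mL=-2352/689 → turn -1·90°
n=1: pose=(-7,-5,S); sL=2, sR=8; mL=9, mR=-6; mL+mR=3 → advance +1; mR−mL=-15 → turn -1·90°
n=2: pose=(-7,-6,W); sL=160/29, sR=32; mL=1008/29, mR=-768/29; mL+mR=240/29 → advance +1; mR−mL=-1776/29 → turn -1·90°
n=3: pose=(-8,-6,N); sL=80, sR=16/5; mL=216/5, mR=384/5; mL+mR=120 → advance +1; mR−mL=168/5 → turn +1·90°
n=4: pose=(-8,-5,W); sL=160/17, sR=32; mL=624/17, mR=-384/17; mL+mR=240/17 → advance +1; mR−mL=-1008/17 → turn -1·90°

0 160/53 32/13 2736/689 384/689 -8 -5 E
1 2 8 9 -6 -7 -5 S
2 160/29 32 1008/29 -768/29 -7 -6 W
3 80 16/5 216/5 384/5 -8 -6 N
4 160/17 32 624/17 -384/17 -8 -5 W
final -9 -5 N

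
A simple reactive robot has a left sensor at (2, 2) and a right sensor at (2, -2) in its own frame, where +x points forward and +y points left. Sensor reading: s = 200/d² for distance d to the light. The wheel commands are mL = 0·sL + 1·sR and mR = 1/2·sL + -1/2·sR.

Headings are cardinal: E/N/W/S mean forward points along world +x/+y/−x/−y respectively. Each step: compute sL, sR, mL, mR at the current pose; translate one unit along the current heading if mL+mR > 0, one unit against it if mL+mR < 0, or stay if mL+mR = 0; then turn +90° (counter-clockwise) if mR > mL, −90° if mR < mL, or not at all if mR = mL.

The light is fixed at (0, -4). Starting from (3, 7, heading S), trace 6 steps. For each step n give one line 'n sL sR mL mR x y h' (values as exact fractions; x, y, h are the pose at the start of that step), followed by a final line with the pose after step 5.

n=0: pose=(3,7,S); sL=100/53, sR=100/41; mL=100/41, mR=-600/2173; mL+mR=4700/2173 → advance +1; mR−mL=-5900/2173 → turn -1·90°
n=1: pose=(3,6,W); sL=40/13, sR=40/29; mL=40/29, mR=320/377; mL+mR=840/377 → advance +1; mR−mL=-200/377 → turn -1·90°
n=2: pose=(2,6,N); sL=25/18, sR=5/4; mL=5/4, mR=5/72; mL+mR=95/72 → advance +1; mR−mL=-85/72 → turn -1·90°
n=3: pose=(2,7,E); sL=40/37, sR=200/97; mL=200/97, mR=-1760/3589; mL+mR=5640/3589 → advance +1; mR−mL=-9160/3589 → turn -1·90°
n=4: pose=(3,7,S); sL=100/53, sR=100/41; mL=100/41, mR=-600/2173; mL+mR=4700/2173 → advance +1; mR−mL=-5900/2173 → turn -1·90°
n=5: pose=(3,6,W); sL=40/13, sR=40/29; mL=40/29, mR=320/377; mL+mR=840/377 → advance +1; mR−mL=-200/377 → turn -1·90°

0 100/53 100/41 100/41 -600/2173 3 7 S
1 40/13 40/29 40/29 320/377 3 6 W
2 25/18 5/4 5/4 5/72 2 6 N
3 40/37 200/97 200/97 -1760/3589 2 7 E
4 100/53 100/41 100/41 -600/2173 3 7 S
5 40/13 40/29 40/29 320/377 3 6 W
final 2 6 N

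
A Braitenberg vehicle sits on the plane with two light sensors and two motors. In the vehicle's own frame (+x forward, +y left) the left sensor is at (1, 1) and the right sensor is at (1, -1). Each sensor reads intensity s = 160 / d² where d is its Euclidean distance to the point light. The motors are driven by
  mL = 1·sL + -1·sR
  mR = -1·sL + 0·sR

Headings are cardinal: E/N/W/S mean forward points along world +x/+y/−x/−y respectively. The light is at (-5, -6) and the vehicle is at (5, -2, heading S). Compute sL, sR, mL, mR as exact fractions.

16/13 16/9 -64/117 -16/13

left sensor world pos  = (6, -3); dL² = 130
right sensor world pos = (4, -3); dR² = 90
sL = 160/130 = 16/13
sR = 160/90 = 16/9
mL = 1·sL + -1·sR = -64/117
mR = -1·sL + 0·sR = -16/13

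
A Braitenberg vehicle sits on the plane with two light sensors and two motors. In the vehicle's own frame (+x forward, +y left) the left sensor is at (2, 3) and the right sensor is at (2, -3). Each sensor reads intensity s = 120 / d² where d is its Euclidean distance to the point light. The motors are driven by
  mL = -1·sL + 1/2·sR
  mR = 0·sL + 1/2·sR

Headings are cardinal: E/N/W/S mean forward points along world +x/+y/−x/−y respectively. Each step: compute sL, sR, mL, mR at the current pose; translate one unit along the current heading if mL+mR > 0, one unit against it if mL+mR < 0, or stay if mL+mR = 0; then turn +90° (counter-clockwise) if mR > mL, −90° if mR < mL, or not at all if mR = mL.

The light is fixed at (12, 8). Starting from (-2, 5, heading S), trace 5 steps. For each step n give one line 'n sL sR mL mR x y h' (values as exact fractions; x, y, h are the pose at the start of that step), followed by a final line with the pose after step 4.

0 60/73 60/157 -7230/11461 30/157 -2 5 S
1 24/29 120/169 -2316/4901 60/169 -2 6 E
2 10/27 5/6 5/108 5/12 -3 6 N
3 24/61 120/293 -3372/17873 60/293 -3 7 W
4 60/89 12/37 -1686/3293 6/37 -4 7 S
final -4 8 E

n=0: pose=(-2,5,S); sL=60/73, sR=60/157; mL=-7230/11461, mR=30/157; mL+mR=-5040/11461 → advance -1; mR−mL=60/73 → turn +1·90°
n=1: pose=(-2,6,E); sL=24/29, sR=120/169; mL=-2316/4901, mR=60/169; mL+mR=-576/4901 → advance -1; mR−mL=24/29 → turn +1·90°
n=2: pose=(-3,6,N); sL=10/27, sR=5/6; mL=5/108, mR=5/12; mL+mR=25/54 → advance +1; mR−mL=10/27 → turn +1·90°
n=3: pose=(-3,7,W); sL=24/61, sR=120/293; mL=-3372/17873, mR=60/293; mL+mR=288/17873 → advance +1; mR−mL=24/61 → turn +1·90°
n=4: pose=(-4,7,S); sL=60/89, sR=12/37; mL=-1686/3293, mR=6/37; mL+mR=-1152/3293 → advance -1; mR−mL=60/89 → turn +1·90°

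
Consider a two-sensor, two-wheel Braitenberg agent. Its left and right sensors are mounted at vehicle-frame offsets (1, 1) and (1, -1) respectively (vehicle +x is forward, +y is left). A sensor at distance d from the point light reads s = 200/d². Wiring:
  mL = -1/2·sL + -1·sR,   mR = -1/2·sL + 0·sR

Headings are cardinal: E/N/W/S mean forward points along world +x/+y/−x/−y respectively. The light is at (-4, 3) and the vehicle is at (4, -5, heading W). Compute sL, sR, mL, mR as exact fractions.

20/13 100/49 -1790/637 -10/13

left sensor world pos  = (3, -6); dL² = 130
right sensor world pos = (3, -4); dR² = 98
sL = 200/130 = 20/13
sR = 200/98 = 100/49
mL = -1/2·sL + -1·sR = -1790/637
mR = -1/2·sL + 0·sR = -10/13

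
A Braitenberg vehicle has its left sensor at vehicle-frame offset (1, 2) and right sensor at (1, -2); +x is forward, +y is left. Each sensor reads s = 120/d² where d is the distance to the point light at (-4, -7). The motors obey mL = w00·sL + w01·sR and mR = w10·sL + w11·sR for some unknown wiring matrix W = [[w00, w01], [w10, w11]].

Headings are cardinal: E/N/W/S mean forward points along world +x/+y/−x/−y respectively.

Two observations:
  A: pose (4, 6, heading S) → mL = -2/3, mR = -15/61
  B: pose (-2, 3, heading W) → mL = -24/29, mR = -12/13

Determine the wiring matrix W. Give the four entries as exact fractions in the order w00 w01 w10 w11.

obs A: pose=(4,6,S) → sL=30/61, sR=2/3, mL=-2/3, mR=-15/61
obs B: pose=(-2,3,W) → sL=24/13, sR=24/29, mL=-24/29, mR=-12/13
sensor matrix S = [[30/61, 2/3], [24/13, 24/29]]; det S = -18944/22997
solve [mL_A; mL_B] = S·[w00; w01] and [mR_A; mR_B] = S·[w10; w11]:
  w00 = 0, w01 = -1, w10 = -1/2, w11 = 0

0 -1 -1/2 0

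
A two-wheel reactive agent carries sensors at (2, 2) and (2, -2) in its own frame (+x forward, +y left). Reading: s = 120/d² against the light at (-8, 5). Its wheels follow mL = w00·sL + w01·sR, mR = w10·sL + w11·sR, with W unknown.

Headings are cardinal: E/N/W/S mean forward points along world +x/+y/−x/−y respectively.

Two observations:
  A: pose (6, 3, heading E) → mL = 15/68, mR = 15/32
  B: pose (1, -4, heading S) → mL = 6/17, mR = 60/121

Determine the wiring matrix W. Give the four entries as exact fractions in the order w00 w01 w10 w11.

obs A: pose=(6,3,E) → sL=15/32, sR=15/34, mL=15/68, mR=15/32
obs B: pose=(1,-4,S) → sL=60/121, sR=12/17, mL=6/17, mR=60/121
sensor matrix S = [[15/32, 15/34], [60/121, 12/17]]; det S = 1845/16456
solve [mL_A; mL_B] = S·[w00; w01] and [mR_A; mR_B] = S·[w10; w11]:
  w00 = 0, w01 = 1/2, w10 = 1, w11 = 0

0 1/2 1 0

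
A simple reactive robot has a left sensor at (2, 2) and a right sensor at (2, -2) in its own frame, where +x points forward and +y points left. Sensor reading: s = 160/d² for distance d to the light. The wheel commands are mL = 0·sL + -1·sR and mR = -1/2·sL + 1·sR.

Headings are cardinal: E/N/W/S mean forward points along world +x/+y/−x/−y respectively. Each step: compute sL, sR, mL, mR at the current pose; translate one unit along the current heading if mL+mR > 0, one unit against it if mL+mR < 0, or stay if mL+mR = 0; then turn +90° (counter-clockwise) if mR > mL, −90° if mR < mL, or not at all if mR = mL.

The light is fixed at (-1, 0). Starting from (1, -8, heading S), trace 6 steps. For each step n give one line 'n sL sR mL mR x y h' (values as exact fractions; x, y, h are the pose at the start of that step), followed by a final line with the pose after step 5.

0 40/29 8/5 -8/5 132/145 1 -8 S
1 160/41 160/97 -160/97 -1200/3977 1 -7 E
2 80/13 80/17 -80/17 360/221 0 -7 N
3 160/101 160/37 -160/37 13200/3737 0 -8 W
4 40/29 8/5 -8/5 132/145 1 -8 S
5 160/41 160/97 -160/97 -1200/3977 1 -7 E
final 0 -7 N

n=0: pose=(1,-8,S); sL=40/29, sR=8/5; mL=-8/5, mR=132/145; mL+mR=-20/29 → advance -1; mR−mL=364/145 → turn +1·90°
n=1: pose=(1,-7,E); sL=160/41, sR=160/97; mL=-160/97, mR=-1200/3977; mL+mR=-80/41 → advance -1; mR−mL=5360/3977 → turn +1·90°
n=2: pose=(0,-7,N); sL=80/13, sR=80/17; mL=-80/17, mR=360/221; mL+mR=-40/13 → advance -1; mR−mL=1400/221 → turn +1·90°
n=3: pose=(0,-8,W); sL=160/101, sR=160/37; mL=-160/37, mR=13200/3737; mL+mR=-80/101 → advance -1; mR−mL=29360/3737 → turn +1·90°
n=4: pose=(1,-8,S); sL=40/29, sR=8/5; mL=-8/5, mR=132/145; mL+mR=-20/29 → advance -1; mR−mL=364/145 → turn +1·90°
n=5: pose=(1,-7,E); sL=160/41, sR=160/97; mL=-160/97, mR=-1200/3977; mL+mR=-80/41 → advance -1; mR−mL=5360/3977 → turn +1·90°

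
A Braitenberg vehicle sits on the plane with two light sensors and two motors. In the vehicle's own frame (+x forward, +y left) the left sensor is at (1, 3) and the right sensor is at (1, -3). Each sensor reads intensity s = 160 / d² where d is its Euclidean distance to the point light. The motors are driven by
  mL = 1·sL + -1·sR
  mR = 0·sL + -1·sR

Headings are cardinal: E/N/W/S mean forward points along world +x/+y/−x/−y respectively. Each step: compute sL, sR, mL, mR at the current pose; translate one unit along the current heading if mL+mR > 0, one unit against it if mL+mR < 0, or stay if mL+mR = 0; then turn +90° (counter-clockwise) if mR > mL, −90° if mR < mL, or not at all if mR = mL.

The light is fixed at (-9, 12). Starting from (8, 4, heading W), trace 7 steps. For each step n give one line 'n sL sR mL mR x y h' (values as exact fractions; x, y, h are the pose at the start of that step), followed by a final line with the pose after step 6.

0 160/377 160/281 -15360/105937 -160/281 8 4 W
1 80/137 16/49 1728/6713 -16/49 9 4 N
2 160/397 32/101 3456/40097 -32/101 9 3 E
3 8/25 20/37 -204/925 -20/37 8 3 S
4 160/377 160/281 -15360/105937 -160/281 8 4 W
5 80/137 16/49 1728/6713 -16/49 9 4 N
6 160/397 32/101 3456/40097 -32/101 9 3 E
final 8 3 S

n=0: pose=(8,4,W); sL=160/377, sR=160/281; mL=-15360/105937, mR=-160/281; mL+mR=-75680/105937 → advance -1; mR−mL=-160/377 → turn -1·90°
n=1: pose=(9,4,N); sL=80/137, sR=16/49; mL=1728/6713, mR=-16/49; mL+mR=-464/6713 → advance -1; mR−mL=-80/137 → turn -1·90°
n=2: pose=(9,3,E); sL=160/397, sR=32/101; mL=3456/40097, mR=-32/101; mL+mR=-9248/40097 → advance -1; mR−mL=-160/397 → turn -1·90°
n=3: pose=(8,3,S); sL=8/25, sR=20/37; mL=-204/925, mR=-20/37; mL+mR=-704/925 → advance -1; mR−mL=-8/25 → turn -1·90°
n=4: pose=(8,4,W); sL=160/377, sR=160/281; mL=-15360/105937, mR=-160/281; mL+mR=-75680/105937 → advance -1; mR−mL=-160/377 → turn -1·90°
n=5: pose=(9,4,N); sL=80/137, sR=16/49; mL=1728/6713, mR=-16/49; mL+mR=-464/6713 → advance -1; mR−mL=-80/137 → turn -1·90°
n=6: pose=(9,3,E); sL=160/397, sR=32/101; mL=3456/40097, mR=-32/101; mL+mR=-9248/40097 → advance -1; mR−mL=-160/397 → turn -1·90°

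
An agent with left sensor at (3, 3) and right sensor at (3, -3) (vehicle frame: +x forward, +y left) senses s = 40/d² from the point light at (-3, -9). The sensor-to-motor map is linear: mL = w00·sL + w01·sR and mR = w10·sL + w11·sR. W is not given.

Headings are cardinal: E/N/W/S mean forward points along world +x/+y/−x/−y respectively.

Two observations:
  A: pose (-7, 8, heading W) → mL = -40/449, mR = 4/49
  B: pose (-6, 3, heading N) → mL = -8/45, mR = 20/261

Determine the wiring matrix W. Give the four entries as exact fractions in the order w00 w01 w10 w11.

obs A: pose=(-7,8,W) → sL=8/49, sR=40/449, mL=-40/449, mR=4/49
obs B: pose=(-6,3,N) → sL=40/261, sR=8/45, mL=-8/45, mR=20/261
sensor matrix S = [[8/49, 40/449], [40/261, 8/45]]; det S = 441344/28711305
solve [mL_A; mL_B] = S·[w00; w01] and [mR_A; mR_B] = S·[w10; w11]:
  w00 = 0, w01 = -1, w10 = 1/2, w11 = 0

0 -1 1/2 0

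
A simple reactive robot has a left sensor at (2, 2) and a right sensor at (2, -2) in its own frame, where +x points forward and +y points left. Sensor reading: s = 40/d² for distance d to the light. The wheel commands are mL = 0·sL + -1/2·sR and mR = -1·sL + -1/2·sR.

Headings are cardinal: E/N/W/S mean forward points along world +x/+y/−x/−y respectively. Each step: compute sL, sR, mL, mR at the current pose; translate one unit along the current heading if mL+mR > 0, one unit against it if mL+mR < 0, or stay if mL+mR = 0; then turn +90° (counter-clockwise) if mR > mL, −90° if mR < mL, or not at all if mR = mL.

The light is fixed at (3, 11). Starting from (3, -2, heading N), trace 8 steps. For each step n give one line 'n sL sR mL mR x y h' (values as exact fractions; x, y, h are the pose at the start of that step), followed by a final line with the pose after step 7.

n=0: pose=(3,-2,N); sL=8/25, sR=8/25; mL=-4/25, mR=-12/25; mL+mR=-16/25 → advance -1; mR−mL=-8/25 → turn -1·90°
n=1: pose=(3,-3,E); sL=10/37, sR=2/13; mL=-1/13, mR=-167/481; mL+mR=-204/481 → advance -1; mR−mL=-10/37 → turn -1·90°
n=2: pose=(2,-3,S); sL=40/257, sR=8/53; mL=-4/53, mR=-3148/13621; mL+mR=-4176/13621 → advance -1; mR−mL=-40/257 → turn -1·90°
n=3: pose=(2,-2,W); sL=20/117, sR=4/13; mL=-2/13, mR=-38/117; mL+mR=-56/117 → advance -1; mR−mL=-20/117 → turn -1·90°
n=4: pose=(3,-2,N); sL=8/25, sR=8/25; mL=-4/25, mR=-12/25; mL+mR=-16/25 → advance -1; mR−mL=-8/25 → turn -1·90°
n=5: pose=(3,-3,E); sL=10/37, sR=2/13; mL=-1/13, mR=-167/481; mL+mR=-204/481 → advance -1; mR−mL=-10/37 → turn -1·90°
n=6: pose=(2,-3,S); sL=40/257, sR=8/53; mL=-4/53, mR=-3148/13621; mL+mR=-4176/13621 → advance -1; mR−mL=-40/257 → turn -1·90°
n=7: pose=(2,-2,W); sL=20/117, sR=4/13; mL=-2/13, mR=-38/117; mL+mR=-56/117 → advance -1; mR−mL=-20/117 → turn -1·90°

0 8/25 8/25 -4/25 -12/25 3 -2 N
1 10/37 2/13 -1/13 -167/481 3 -3 E
2 40/257 8/53 -4/53 -3148/13621 2 -3 S
3 20/117 4/13 -2/13 -38/117 2 -2 W
4 8/25 8/25 -4/25 -12/25 3 -2 N
5 10/37 2/13 -1/13 -167/481 3 -3 E
6 40/257 8/53 -4/53 -3148/13621 2 -3 S
7 20/117 4/13 -2/13 -38/117 2 -2 W
final 3 -2 N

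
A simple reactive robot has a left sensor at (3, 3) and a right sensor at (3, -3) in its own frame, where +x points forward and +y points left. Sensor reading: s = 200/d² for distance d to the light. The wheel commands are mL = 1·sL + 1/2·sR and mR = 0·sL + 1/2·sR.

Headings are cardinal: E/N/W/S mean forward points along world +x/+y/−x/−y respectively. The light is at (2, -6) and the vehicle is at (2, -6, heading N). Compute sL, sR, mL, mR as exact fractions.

left sensor world pos  = (-1, -3); dL² = 18
right sensor world pos = (5, -3); dR² = 18
sL = 200/18 = 100/9
sR = 200/18 = 100/9
mL = 1·sL + 1/2·sR = 50/3
mR = 0·sL + 1/2·sR = 50/9

100/9 100/9 50/3 50/9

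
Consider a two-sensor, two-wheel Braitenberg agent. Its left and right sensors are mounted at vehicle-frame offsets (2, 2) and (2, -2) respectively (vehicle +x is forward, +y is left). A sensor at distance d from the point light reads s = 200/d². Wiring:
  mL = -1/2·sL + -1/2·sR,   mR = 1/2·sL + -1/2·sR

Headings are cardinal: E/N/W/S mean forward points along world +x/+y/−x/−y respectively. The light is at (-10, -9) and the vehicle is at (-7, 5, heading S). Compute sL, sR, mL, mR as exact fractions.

200/169 40/29 -6280/4901 -480/4901

left sensor world pos  = (-5, 3); dL² = 169
right sensor world pos = (-9, 3); dR² = 145
sL = 200/169 = 200/169
sR = 200/145 = 40/29
mL = -1/2·sL + -1/2·sR = -6280/4901
mR = 1/2·sL + -1/2·sR = -480/4901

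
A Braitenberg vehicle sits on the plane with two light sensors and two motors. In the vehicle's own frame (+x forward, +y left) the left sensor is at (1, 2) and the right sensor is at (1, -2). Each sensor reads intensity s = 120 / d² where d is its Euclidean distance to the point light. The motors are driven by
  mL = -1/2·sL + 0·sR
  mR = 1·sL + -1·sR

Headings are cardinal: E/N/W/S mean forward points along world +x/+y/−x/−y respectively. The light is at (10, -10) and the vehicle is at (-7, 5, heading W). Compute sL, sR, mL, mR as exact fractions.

120/493 120/613 -60/493 14400/302209

left sensor world pos  = (-8, 3); dL² = 493
right sensor world pos = (-8, 7); dR² = 613
sL = 120/493 = 120/493
sR = 120/613 = 120/613
mL = -1/2·sL + 0·sR = -60/493
mR = 1·sL + -1·sR = 14400/302209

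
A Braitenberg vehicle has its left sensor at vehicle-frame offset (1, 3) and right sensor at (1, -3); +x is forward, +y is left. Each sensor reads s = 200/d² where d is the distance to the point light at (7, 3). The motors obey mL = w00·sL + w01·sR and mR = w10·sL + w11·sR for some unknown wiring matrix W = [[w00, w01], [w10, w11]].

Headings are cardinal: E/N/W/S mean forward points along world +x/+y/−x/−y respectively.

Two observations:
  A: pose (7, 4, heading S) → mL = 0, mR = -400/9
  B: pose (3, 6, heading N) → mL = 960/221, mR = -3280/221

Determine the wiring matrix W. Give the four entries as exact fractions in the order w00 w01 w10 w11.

obs A: pose=(7,4,S) → sL=200/9, sR=200/9, mL=0, mR=-400/9
obs B: pose=(3,6,N) → sL=40/13, sR=200/17, mL=960/221, mR=-3280/221
sensor matrix S = [[200/9, 200/9], [40/13, 200/17]]; det S = 128000/663
solve [mL_A; mL_B] = S·[w00; w01] and [mR_A; mR_B] = S·[w10; w11]:
  w00 = -1/2, w01 = 1/2, w10 = -1, w11 = -1

-1/2 1/2 -1 -1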